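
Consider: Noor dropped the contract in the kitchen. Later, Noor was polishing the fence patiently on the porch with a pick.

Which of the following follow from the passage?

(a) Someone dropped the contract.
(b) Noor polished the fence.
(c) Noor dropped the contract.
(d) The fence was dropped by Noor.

(a), (b), (c)

(a) Entailed — the original entails any weakening of itself; this just drops 'in the kitchen' and generalizes the agent.
(b) Entailed — 'polish' is an activity; 'was polishing' entails that some polishing happened, so 'polished' holds.
(c) Entailed — this follows by dropping conjuncts from the dropping event's description.
(d) Not entailed — Noor dropped the contract, not the fence; the fence belongs to the polishing event.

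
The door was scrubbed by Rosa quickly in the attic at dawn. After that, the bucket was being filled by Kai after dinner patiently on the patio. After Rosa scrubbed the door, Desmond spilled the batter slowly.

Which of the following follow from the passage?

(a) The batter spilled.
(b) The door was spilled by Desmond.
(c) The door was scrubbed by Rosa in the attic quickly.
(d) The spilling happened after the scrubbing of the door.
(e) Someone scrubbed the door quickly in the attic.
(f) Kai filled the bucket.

(a) Entailed — 'Desmond spilled the batter' is causative; it entails the inchoative 'the batter spilled'.
(b) Not entailed — Desmond spilled the batter, not the door; the door belongs to the scrubbing event.
(c) Entailed — every conjunct here is already in the original scrubbing event.
(d) Entailed — the narrative places the scrubbing before the spilling.
(e) Entailed — this follows by dropping conjuncts from the scrubbing event's description.
(f) Not entailed — 'was filling' is progressive on an accomplishment; it does not entail the completed 'filled'.

(a), (c), (d), (e)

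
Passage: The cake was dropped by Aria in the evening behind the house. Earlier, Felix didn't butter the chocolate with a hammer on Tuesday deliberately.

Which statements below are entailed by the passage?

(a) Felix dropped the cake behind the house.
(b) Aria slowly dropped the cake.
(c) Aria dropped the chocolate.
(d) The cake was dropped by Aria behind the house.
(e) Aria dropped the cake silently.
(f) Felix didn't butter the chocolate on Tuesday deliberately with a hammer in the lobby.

(a) Not entailed — the passage has Aria dropping the cake, not Felix.
(b) Not entailed — 'slowly' adds information not in the original event.
(c) Not entailed — Aria dropped the cake, not the chocolate; the chocolate belongs to the buttering event.
(d) Entailed — the original entails any weakening of itself; this just drops 'in the evening'.
(e) Not entailed — 'silently' adds information not in the original event.
(f) Entailed — under negation, adding a further restriction is entailed: if no such buttering event occurred, none occurred in the lobby either.

(d), (f)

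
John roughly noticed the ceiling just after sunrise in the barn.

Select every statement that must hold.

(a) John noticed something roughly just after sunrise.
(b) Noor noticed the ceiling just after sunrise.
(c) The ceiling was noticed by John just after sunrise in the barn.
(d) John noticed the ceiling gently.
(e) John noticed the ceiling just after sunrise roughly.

(a), (c), (e)

(a) Entailed — this follows by dropping conjuncts from the noticing event's description.
(b) Not entailed — the passage has John noticing the ceiling, not Noor.
(c) Entailed — this follows by dropping conjuncts from the noticing event's description.
(d) Not entailed — 'gently' adds a manner not in (and inconsistent with) the original.
(e) Entailed — the original entails any weakening of itself; this just drops 'in the barn'.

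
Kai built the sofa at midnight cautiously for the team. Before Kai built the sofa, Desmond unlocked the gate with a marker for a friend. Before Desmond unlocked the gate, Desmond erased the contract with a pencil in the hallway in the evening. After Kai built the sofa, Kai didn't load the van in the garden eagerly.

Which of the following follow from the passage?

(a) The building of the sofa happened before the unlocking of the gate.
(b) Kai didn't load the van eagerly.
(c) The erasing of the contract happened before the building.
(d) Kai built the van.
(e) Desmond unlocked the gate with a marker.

(c), (e)

(a) Not entailed — the narrative places the unlocking before the building, not after.
(b) Not entailed — dropping 'in the garden' under negation is not valid — the original leaves open that Kai loaded the van some other way.
(c) Entailed — the narrative places the erasing before the building.
(d) Not entailed — Kai built the sofa, not the van; the van belongs to the loading event.
(e) Entailed — every conjunct here is already in the original unlocking event.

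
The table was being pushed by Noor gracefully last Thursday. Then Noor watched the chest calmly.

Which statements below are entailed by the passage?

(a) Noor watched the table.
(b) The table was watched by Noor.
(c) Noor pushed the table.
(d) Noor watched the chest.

(a) Not entailed — Noor watched the chest, not the table; the table belongs to the pushing event.
(b) Not entailed — Noor watched the chest, not the table; the table belongs to the pushing event.
(c) Entailed — 'push' is an activity; 'was pushing' entails that some pushing happened, so 'pushed' holds.
(d) Entailed — dropping 'calmly' leaves a sub-description the original still satisfies.

(c), (d)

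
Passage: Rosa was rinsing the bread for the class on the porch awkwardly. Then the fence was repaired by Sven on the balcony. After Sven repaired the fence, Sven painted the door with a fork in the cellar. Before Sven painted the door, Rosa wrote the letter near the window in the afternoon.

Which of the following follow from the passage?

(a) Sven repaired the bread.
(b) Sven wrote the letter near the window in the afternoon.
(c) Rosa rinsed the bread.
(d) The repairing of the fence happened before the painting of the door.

(a) Not entailed — Sven repaired the fence, not the bread; the bread belongs to the rinsing event.
(b) Not entailed — the passage has Rosa writing the letter, not Sven.
(c) Entailed — 'rinse' is an activity; 'was rinsing' entails that some rinsing happened, so 'rinsed' holds.
(d) Entailed — the narrative places the repairing before the painting.

(c), (d)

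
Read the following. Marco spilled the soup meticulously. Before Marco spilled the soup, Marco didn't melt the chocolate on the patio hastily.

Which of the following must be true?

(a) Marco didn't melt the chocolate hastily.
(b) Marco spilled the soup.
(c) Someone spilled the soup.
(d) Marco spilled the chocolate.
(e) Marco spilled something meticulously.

(b), (c), (e)

(a) Not entailed — dropping 'on the patio' under negation is not valid — the original leaves open that Marco melted the chocolate some other way.
(b) Entailed — this follows by dropping conjuncts from the spilling event's description.
(c) Entailed — dropping 'meticulously' and generalizing the agent leaves a sub-description the original still satisfies.
(d) Not entailed — Marco spilled the soup, not the chocolate; the chocolate belongs to the melting event.
(e) Entailed — the original entails any weakening of itself; this just generalizes the patient.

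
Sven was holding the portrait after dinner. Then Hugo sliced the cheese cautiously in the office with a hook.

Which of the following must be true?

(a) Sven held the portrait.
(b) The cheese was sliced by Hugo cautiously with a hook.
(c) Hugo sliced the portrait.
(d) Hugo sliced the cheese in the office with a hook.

(a), (b), (d)

(a) Entailed — 'hold' is an activity; 'was holding' entails that some holding happened, so 'held' holds.
(b) Entailed — every conjunct here is already in the original slicing event.
(c) Not entailed — Hugo sliced the cheese, not the portrait; the portrait belongs to the holding event.
(d) Entailed — this follows by dropping conjuncts from the slicing event's description.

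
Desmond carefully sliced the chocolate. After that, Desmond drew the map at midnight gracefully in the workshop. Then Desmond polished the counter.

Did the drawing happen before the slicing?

no

The narrative orders the slicing before the drawing.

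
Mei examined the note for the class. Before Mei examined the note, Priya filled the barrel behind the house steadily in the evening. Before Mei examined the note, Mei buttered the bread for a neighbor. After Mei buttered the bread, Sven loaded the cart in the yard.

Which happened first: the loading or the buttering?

The connectives place the buttering before the loading.

the buttering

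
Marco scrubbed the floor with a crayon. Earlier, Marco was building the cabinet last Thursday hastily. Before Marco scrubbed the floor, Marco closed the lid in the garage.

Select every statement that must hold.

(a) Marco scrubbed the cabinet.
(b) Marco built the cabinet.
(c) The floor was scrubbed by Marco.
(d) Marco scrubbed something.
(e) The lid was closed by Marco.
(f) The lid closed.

(c), (d), (e), (f)

(a) Not entailed — Marco scrubbed the floor, not the cabinet; the cabinet belongs to the building event.
(b) Not entailed — 'was building' is progressive on an accomplishment; it does not entail the completed 'built'.
(c) Entailed — every conjunct here is already in the original scrubbing event.
(d) Entailed — the original entails any weakening of itself; this just drops 'with a crayon' and generalizes the patient.
(e) Entailed — every conjunct here is already in the original closing event.
(f) Entailed — 'Marco closed the lid' is causative; it entails the inchoative 'the lid closed'.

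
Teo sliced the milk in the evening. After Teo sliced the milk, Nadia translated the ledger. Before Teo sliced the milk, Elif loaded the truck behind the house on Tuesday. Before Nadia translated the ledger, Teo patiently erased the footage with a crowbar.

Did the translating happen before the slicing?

no

The narrative orders the slicing before the translating.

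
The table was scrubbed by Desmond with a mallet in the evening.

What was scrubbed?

the table

'the table' marks the patient of the scrubbing event.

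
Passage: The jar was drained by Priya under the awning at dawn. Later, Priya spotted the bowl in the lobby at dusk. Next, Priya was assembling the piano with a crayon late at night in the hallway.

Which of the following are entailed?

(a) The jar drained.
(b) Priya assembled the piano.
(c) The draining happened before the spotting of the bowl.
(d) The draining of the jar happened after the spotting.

(a), (c)

(a) Entailed — 'Priya drained the jar' is causative; it entails the inchoative 'the jar drained'.
(b) Not entailed — 'was assembling' is progressive on an accomplishment; it does not entail the completed 'assembled'.
(c) Entailed — the narrative places the draining before the spotting.
(d) Not entailed — the narrative places the draining before the spotting, not after.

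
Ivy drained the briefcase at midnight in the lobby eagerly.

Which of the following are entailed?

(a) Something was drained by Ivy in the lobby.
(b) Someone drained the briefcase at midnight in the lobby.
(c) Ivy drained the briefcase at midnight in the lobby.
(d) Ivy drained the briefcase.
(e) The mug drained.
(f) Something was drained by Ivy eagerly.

(a) Entailed — dropping 'eagerly', 'at midnight' and generalizing the patient leaves a sub-description the original still satisfies.
(b) Entailed — the original entails any weakening of itself; this just drops 'eagerly' and generalizes the agent.
(c) Entailed — the original entails any weakening of itself; this just drops 'eagerly'.
(d) Entailed — every conjunct here is already in the original draining event.
(e) Not entailed — the briefcase is what drained, not the mug.
(f) Entailed — the original entails any weakening of itself; this just drops 'in the lobby', 'at midnight' and generalizes the patient.

(a), (b), (c), (d), (f)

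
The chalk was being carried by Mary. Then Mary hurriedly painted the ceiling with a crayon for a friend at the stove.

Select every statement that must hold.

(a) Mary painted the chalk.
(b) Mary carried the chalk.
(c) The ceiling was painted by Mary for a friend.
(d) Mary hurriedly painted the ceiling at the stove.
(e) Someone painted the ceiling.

(a) Not entailed — Mary painted the ceiling, not the chalk; the chalk belongs to the carrying event.
(b) Entailed — 'carry' is an activity; 'was carrying' entails that some carrying happened, so 'carried' holds.
(c) Entailed — this follows by dropping conjuncts from the painting event's description.
(d) Entailed — dropping 'with a crayon', 'for a friend' leaves a sub-description the original still satisfies.
(e) Entailed — dropping 'hurriedly', 'at the stove', 'with a crayon', 'for a friend' and generalizing the agent leaves a sub-description the original still satisfies.

(b), (c), (d), (e)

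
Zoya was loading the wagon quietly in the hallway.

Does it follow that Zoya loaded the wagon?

'was loading' is progressive; for an accomplishment like 'load the wagon', it doesn't entail completion.

no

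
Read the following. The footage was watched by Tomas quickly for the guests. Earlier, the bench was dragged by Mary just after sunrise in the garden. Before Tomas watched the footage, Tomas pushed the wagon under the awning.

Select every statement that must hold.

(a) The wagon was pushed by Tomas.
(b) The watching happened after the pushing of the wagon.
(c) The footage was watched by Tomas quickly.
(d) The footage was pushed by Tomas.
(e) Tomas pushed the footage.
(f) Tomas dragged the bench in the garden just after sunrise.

(a), (b), (c)

(a) Entailed — this follows by dropping conjuncts from the pushing event's description.
(b) Entailed — the narrative places the pushing before the watching.
(c) Entailed — dropping 'for the guests' leaves a sub-description the original still satisfies.
(d) Not entailed — Tomas pushed the wagon, not the footage; the footage belongs to the watching event.
(e) Not entailed — Tomas pushed the wagon, not the footage; the footage belongs to the watching event.
(f) Not entailed — the passage has Mary dragging the bench, not Tomas.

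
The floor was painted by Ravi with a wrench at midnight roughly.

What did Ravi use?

'with a wrench' marks the instrument of the painting event.

a wrench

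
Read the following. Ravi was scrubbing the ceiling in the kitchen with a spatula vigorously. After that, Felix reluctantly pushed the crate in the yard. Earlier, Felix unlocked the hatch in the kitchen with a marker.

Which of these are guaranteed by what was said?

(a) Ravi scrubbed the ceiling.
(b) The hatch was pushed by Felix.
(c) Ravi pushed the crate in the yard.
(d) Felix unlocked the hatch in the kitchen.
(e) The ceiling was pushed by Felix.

(a), (d)

(a) Entailed — 'scrub' is an activity; 'was scrubbing' entails that some scrubbing happened, so 'scrubbed' holds.
(b) Not entailed — Felix pushed the crate, not the hatch; the hatch belongs to the unlocking event.
(c) Not entailed — the passage has Felix pushing the crate, not Ravi.
(d) Entailed — the original entails any weakening of itself; this just drops 'with a marker'.
(e) Not entailed — Felix pushed the crate, not the ceiling; the ceiling belongs to the scrubbing event.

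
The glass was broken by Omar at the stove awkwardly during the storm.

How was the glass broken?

awkwardly

'awkwardly' marks the manner of the breaking event.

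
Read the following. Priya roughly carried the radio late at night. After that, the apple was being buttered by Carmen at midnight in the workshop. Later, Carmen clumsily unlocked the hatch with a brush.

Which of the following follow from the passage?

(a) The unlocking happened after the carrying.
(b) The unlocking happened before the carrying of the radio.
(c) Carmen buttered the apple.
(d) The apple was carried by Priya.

(a) Entailed — the narrative places the carrying before the unlocking.
(b) Not entailed — the narrative places the carrying before the unlocking, not after.
(c) Not entailed — 'was buttering' is progressive on an accomplishment; it does not entail the completed 'buttered'.
(d) Not entailed — Priya carried the radio, not the apple; the apple belongs to the buttering event.

(a)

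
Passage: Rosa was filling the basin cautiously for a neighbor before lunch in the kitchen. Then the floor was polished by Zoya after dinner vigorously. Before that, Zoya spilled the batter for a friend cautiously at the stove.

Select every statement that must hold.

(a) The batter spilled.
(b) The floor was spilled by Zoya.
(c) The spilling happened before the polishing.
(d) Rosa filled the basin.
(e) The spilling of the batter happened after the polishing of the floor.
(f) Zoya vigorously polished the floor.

(a) Entailed — 'Zoya spilled the batter' is causative; it entails the inchoative 'the batter spilled'.
(b) Not entailed — Zoya spilled the batter, not the floor; the floor belongs to the polishing event.
(c) Entailed — the narrative places the spilling before the polishing.
(d) Not entailed — 'was filling' is progressive on an accomplishment; it does not entail the completed 'filled'.
(e) Not entailed — the narrative places the spilling before the polishing, not after.
(f) Entailed — dropping 'after dinner' leaves a sub-description the original still satisfies.

(a), (c), (f)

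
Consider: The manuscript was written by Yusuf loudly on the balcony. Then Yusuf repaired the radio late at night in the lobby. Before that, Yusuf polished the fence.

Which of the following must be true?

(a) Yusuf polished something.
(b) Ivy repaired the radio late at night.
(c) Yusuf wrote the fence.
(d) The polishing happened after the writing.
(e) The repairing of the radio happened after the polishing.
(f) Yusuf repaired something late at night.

(a), (e), (f)

(a) Entailed — the original entails any weakening of itself; this just generalizes the patient.
(b) Not entailed — the passage has Yusuf repairing the radio, not Ivy.
(c) Not entailed — Yusuf wrote the manuscript, not the fence; the fence belongs to the polishing event.
(d) Not entailed — the narrative doesn't order the writing relative to the polishing.
(e) Entailed — the narrative places the polishing before the repairing.
(f) Entailed — dropping 'in the lobby' and generalizing the patient leaves a sub-description the original still satisfies.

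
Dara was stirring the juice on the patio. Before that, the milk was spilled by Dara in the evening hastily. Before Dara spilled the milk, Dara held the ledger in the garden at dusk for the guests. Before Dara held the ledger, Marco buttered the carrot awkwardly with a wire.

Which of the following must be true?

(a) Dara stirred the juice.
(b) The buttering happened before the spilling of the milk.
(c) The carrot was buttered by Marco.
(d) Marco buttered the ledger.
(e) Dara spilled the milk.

(a) Entailed — 'stir' is an activity; 'was stirring' entails that some stirring happened, so 'stirred' holds.
(b) Entailed — the narrative places the buttering before the spilling.
(c) Entailed — dropping 'with a wire', 'awkwardly' leaves a sub-description the original still satisfies.
(d) Not entailed — Marco buttered the carrot, not the ledger; the ledger belongs to the holding event.
(e) Entailed — dropping 'in the evening', 'hastily' leaves a sub-description the original still satisfies.

(a), (b), (c), (e)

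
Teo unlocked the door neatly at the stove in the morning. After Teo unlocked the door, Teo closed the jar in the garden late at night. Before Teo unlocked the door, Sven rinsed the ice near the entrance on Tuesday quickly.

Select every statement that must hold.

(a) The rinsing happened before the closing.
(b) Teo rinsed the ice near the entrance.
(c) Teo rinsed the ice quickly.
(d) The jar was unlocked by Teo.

(a)

(a) Entailed — the narrative places the rinsing before the closing.
(b) Not entailed — the passage has Sven rinsing the ice, not Teo.
(c) Not entailed — the passage has Sven rinsing the ice, not Teo.
(d) Not entailed — Teo unlocked the door, not the jar; the jar belongs to the closing event.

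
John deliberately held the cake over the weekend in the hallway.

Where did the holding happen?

in the hallway

'in the hallway' marks the location of the holding event.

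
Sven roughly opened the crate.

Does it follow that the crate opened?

'Sven opened the crate' is the causative; it entails the inchoative 'the crate opened'.

yes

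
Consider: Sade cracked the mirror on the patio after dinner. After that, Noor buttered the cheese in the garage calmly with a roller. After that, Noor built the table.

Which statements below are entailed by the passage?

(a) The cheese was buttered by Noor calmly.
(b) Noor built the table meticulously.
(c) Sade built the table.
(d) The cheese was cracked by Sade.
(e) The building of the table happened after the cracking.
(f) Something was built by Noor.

(a), (e), (f)

(a) Entailed — dropping 'with a roller', 'in the garage' leaves a sub-description the original still satisfies.
(b) Not entailed — 'meticulously' adds information not in the original event.
(c) Not entailed — the passage has Noor building the table, not Sade.
(d) Not entailed — Sade cracked the mirror, not the cheese; the cheese belongs to the buttering event.
(e) Entailed — the narrative places the cracking before the building.
(f) Entailed — the original entails any weakening of itself; this just generalizes the patient.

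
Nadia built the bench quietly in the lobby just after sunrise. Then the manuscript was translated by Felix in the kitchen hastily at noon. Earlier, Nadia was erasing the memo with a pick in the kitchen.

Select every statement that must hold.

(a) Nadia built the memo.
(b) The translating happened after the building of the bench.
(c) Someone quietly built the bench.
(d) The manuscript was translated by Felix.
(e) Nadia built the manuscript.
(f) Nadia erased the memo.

(a) Not entailed — Nadia built the bench, not the memo; the memo belongs to the erasing event.
(b) Entailed — the narrative places the building before the translating.
(c) Entailed — this follows by dropping conjuncts from the building event's description.
(d) Entailed — dropping 'hastily', 'in the kitchen', 'at noon' leaves a sub-description the original still satisfies.
(e) Not entailed — Nadia built the bench, not the manuscript; the manuscript belongs to the translating event.
(f) Not entailed — 'was erasing' is progressive on an accomplishment; it does not entail the completed 'erased'.

(b), (c), (d)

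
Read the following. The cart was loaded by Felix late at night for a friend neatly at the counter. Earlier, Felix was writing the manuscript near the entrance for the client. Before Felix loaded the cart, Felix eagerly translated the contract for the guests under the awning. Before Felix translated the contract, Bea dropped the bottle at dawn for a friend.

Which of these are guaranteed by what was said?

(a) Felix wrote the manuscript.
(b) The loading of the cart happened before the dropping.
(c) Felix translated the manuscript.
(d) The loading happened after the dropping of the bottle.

(a) Not entailed — 'was writing' is progressive on an accomplishment; it does not entail the completed 'wrote'.
(b) Not entailed — the narrative places the dropping before the loading, not after.
(c) Not entailed — Felix translated the contract, not the manuscript; the manuscript belongs to the writing event.
(d) Entailed — the narrative places the dropping before the loading.

(d)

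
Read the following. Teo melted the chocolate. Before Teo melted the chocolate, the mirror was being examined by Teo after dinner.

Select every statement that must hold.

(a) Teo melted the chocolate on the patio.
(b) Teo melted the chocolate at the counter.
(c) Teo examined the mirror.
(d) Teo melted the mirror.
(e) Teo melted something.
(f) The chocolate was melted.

(a) Not entailed — 'on the patio' adds information not in the original event.
(b) Not entailed — 'at the counter' adds information not in the original event.
(c) Entailed — 'examine' is an activity; 'was examining' entails that some examining happened, so 'examined' holds.
(d) Not entailed — Teo melted the chocolate, not the mirror; the mirror belongs to the examining event.
(e) Entailed — every conjunct here is already in the original melting event.
(f) Entailed — generalizing the agent leaves a sub-description the original still satisfies.

(c), (e), (f)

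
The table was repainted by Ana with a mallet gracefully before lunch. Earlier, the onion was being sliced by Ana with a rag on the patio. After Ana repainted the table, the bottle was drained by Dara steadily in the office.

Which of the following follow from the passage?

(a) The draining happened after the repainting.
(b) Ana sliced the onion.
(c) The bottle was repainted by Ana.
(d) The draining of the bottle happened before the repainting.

(a) Entailed — the narrative places the repainting before the draining.
(b) Not entailed — 'was slicing' is progressive on an accomplishment; it does not entail the completed 'sliced'.
(c) Not entailed — Ana repainted the table, not the bottle; the bottle belongs to the draining event.
(d) Not entailed — the narrative places the repainting before the draining, not after.

(a)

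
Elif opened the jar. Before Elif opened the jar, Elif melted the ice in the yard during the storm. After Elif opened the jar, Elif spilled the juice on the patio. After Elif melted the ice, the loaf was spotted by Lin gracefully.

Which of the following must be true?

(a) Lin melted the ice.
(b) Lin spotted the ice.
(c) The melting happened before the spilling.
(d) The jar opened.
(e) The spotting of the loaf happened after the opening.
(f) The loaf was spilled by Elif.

(c), (d)

(a) Not entailed — the passage has Elif melting the ice, not Lin.
(b) Not entailed — Lin spotted the loaf, not the ice; the ice belongs to the melting event.
(c) Entailed — the narrative places the melting before the spilling.
(d) Entailed — 'Elif opened the jar' is causative; it entails the inchoative 'the jar opened'.
(e) Not entailed — the narrative doesn't order the opening relative to the spotting.
(f) Not entailed — Elif spilled the juice, not the loaf; the loaf belongs to the spotting event.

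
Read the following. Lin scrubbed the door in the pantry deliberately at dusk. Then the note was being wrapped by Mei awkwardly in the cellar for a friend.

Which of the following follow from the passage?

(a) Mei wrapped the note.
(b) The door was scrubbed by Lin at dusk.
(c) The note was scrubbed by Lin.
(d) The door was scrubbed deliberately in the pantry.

(a) Not entailed — 'was wrapping' is progressive on an accomplishment; it does not entail the completed 'wrapped'.
(b) Entailed — dropping 'in the pantry', 'deliberately' leaves a sub-description the original still satisfies.
(c) Not entailed — Lin scrubbed the door, not the note; the note belongs to the wrapping event.
(d) Entailed — the original entails any weakening of itself; this just drops 'at dusk' and generalizes the agent.

(b), (d)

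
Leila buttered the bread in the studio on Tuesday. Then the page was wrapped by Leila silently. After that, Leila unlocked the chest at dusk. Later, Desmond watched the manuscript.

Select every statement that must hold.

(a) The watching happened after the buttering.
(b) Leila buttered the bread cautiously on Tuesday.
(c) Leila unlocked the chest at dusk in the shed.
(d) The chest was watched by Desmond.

(a) Entailed — the narrative places the buttering before the watching.
(b) Not entailed — 'cautiously' adds information not in the original event.
(c) Not entailed — 'in the shed' adds information not in the original event.
(d) Not entailed — Desmond watched the manuscript, not the chest; the chest belongs to the unlocking event.

(a)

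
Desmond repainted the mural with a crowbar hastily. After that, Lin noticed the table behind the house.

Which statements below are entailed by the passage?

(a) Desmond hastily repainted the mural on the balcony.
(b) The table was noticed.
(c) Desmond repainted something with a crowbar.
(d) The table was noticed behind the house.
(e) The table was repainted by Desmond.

(a) Not entailed — 'on the balcony' adds information not in the original event.
(b) Entailed — the original entails any weakening of itself; this just drops 'behind the house' and generalizes the agent.
(c) Entailed — every conjunct here is already in the original repainting event.
(d) Entailed — this follows by dropping conjuncts from the noticing event's description.
(e) Not entailed — Desmond repainted the mural, not the table; the table belongs to the noticing event.

(b), (c), (d)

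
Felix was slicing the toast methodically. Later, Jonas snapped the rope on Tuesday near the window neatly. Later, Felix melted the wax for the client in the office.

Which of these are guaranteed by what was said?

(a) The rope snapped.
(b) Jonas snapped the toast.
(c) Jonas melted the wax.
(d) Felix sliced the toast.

(a)

(a) Entailed — 'Jonas snapped the rope' is causative; it entails the inchoative 'the rope snapped'.
(b) Not entailed — Jonas snapped the rope, not the toast; the toast belongs to the slicing event.
(c) Not entailed — the passage has Felix melting the wax, not Jonas.
(d) Not entailed — 'was slicing' is progressive on an accomplishment; it does not entail the completed 'sliced'.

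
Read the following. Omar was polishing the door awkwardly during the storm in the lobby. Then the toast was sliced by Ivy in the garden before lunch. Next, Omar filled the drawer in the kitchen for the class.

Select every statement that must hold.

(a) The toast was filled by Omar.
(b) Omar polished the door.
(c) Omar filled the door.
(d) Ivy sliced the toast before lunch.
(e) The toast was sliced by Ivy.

(b), (d), (e)

(a) Not entailed — Omar filled the drawer, not the toast; the toast belongs to the slicing event.
(b) Entailed — 'polish' is an activity; 'was polishing' entails that some polishing happened, so 'polished' holds.
(c) Not entailed — Omar filled the drawer, not the door; the door belongs to the polishing event.
(d) Entailed — the original entails any weakening of itself; this just drops 'in the garden'.
(e) Entailed — this follows by dropping conjuncts from the slicing event's description.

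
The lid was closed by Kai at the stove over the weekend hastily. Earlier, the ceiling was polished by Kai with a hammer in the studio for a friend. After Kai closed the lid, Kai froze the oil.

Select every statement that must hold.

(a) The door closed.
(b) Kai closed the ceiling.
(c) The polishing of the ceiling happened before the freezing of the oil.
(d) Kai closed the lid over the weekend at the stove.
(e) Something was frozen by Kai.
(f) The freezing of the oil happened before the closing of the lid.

(a) Not entailed — the lid is what closed, not the door.
(b) Not entailed — Kai closed the lid, not the ceiling; the ceiling belongs to the polishing event.
(c) Entailed — the narrative places the polishing before the freezing.
(d) Entailed — this follows by dropping conjuncts from the closing event's description.
(e) Entailed — this follows by dropping conjuncts from the freezing event's description.
(f) Not entailed — the narrative places the closing before the freezing, not after.

(c), (d), (e)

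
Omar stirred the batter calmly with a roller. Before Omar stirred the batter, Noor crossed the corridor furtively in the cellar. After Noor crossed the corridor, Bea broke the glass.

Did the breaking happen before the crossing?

no

The narrative orders the crossing before the breaking.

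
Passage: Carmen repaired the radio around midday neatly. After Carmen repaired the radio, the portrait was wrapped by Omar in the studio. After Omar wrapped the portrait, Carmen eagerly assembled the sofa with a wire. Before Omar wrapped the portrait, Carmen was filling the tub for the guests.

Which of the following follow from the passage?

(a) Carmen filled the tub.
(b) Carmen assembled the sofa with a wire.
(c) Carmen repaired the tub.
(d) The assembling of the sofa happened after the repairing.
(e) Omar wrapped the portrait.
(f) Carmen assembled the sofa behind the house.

(a) Not entailed — 'was filling' is progressive on an accomplishment; it does not entail the completed 'filled'.
(b) Entailed — this follows by dropping conjuncts from the assembling event's description.
(c) Not entailed — Carmen repaired the radio, not the tub; the tub belongs to the filling event.
(d) Entailed — the narrative places the repairing before the assembling.
(e) Entailed — this follows by dropping conjuncts from the wrapping event's description.
(f) Not entailed — 'behind the house' adds information not in the original event.

(b), (d), (e)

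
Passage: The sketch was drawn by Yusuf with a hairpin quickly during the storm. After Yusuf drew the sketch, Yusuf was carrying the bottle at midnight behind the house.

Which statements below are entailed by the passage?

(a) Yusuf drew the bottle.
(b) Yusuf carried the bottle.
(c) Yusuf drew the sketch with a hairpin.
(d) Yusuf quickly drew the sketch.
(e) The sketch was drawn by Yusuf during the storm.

(b), (c), (d), (e)

(a) Not entailed — Yusuf drew the sketch, not the bottle; the bottle belongs to the carrying event.
(b) Entailed — 'carry' is an activity; 'was carrying' entails that some carrying happened, so 'carried' holds.
(c) Entailed — dropping 'during the storm', 'quickly' leaves a sub-description the original still satisfies.
(d) Entailed — the original entails any weakening of itself; this just drops 'with a hairpin', 'during the storm'.
(e) Entailed — this follows by dropping conjuncts from the drawing event's description.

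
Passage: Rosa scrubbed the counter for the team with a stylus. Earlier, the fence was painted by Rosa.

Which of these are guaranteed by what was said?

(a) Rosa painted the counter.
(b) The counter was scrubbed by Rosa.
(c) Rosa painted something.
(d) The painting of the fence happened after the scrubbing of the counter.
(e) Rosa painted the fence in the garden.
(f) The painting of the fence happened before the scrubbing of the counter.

(b), (c), (f)

(a) Not entailed — Rosa painted the fence, not the counter; the counter belongs to the scrubbing event.
(b) Entailed — this follows by dropping conjuncts from the scrubbing event's description.
(c) Entailed — this follows by dropping conjuncts from the painting event's description.
(d) Not entailed — the narrative places the painting before the scrubbing, not after.
(e) Not entailed — 'in the garden' adds information not in the original event.
(f) Entailed — the narrative places the painting before the scrubbing.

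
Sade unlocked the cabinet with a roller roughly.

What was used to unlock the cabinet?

'with a roller' marks the instrument of the unlocking event.

a roller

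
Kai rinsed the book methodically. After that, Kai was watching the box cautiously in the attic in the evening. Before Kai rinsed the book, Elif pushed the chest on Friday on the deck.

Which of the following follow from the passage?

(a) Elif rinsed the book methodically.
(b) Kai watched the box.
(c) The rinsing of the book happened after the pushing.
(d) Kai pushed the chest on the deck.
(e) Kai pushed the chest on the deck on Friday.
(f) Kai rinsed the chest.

(b), (c)

(a) Not entailed — the passage has Kai rinsing the book, not Elif.
(b) Entailed — 'watch' is an activity; 'was watching' entails that some watching happened, so 'watched' holds.
(c) Entailed — the narrative places the pushing before the rinsing.
(d) Not entailed — the passage has Elif pushing the chest, not Kai.
(e) Not entailed — the passage has Elif pushing the chest, not Kai.
(f) Not entailed — Kai rinsed the book, not the chest; the chest belongs to the pushing event.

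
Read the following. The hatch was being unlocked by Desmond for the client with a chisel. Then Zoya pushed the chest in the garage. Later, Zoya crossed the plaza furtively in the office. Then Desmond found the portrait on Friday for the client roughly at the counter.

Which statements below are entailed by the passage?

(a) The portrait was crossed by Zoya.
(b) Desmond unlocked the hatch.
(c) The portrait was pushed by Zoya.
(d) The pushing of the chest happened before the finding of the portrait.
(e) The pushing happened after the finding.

(a) Not entailed — Zoya crossed the plaza, not the portrait; the portrait belongs to the finding event.
(b) Not entailed — 'was unlocking' is progressive on an accomplishment; it does not entail the completed 'unlocked'.
(c) Not entailed — Zoya pushed the chest, not the portrait; the portrait belongs to the finding event.
(d) Entailed — the narrative places the pushing before the finding.
(e) Not entailed — the narrative places the pushing before the finding, not after.

(d)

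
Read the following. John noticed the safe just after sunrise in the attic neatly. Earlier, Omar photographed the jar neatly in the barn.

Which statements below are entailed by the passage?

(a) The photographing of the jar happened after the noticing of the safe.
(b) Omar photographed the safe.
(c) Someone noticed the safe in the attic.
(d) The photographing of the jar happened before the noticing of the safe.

(a) Not entailed — the narrative places the photographing before the noticing, not after.
(b) Not entailed — Omar photographed the jar, not the safe; the safe belongs to the noticing event.
(c) Entailed — every conjunct here is already in the original noticing event.
(d) Entailed — the narrative places the photographing before the noticing.

(c), (d)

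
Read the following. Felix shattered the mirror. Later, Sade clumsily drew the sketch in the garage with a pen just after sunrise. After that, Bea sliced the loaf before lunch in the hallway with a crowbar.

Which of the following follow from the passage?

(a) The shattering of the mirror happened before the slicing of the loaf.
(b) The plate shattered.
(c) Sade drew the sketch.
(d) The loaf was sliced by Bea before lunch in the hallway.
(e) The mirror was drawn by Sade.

(a) Entailed — the narrative places the shattering before the slicing.
(b) Not entailed — the mirror is what shattered, not the plate.
(c) Entailed — dropping 'in the garage', 'just after sunrise', 'clumsily', 'with a pen' leaves a sub-description the original still satisfies.
(d) Entailed — every conjunct here is already in the original slicing event.
(e) Not entailed — Sade drew the sketch, not the mirror; the mirror belongs to the shattering event.

(a), (c), (d)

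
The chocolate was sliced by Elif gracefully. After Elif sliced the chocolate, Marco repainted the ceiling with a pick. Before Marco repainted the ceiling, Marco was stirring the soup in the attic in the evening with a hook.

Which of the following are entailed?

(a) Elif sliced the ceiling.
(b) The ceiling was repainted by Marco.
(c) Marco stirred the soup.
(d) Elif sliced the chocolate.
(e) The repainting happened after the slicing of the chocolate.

(b), (c), (d), (e)

(a) Not entailed — Elif sliced the chocolate, not the ceiling; the ceiling belongs to the repainting event.
(b) Entailed — this follows by dropping conjuncts from the repainting event's description.
(c) Entailed — 'stir' is an activity; 'was stirring' entails that some stirring happened, so 'stirred' holds.
(d) Entailed — dropping 'gracefully' leaves a sub-description the original still satisfies.
(e) Entailed — the narrative places the slicing before the repainting.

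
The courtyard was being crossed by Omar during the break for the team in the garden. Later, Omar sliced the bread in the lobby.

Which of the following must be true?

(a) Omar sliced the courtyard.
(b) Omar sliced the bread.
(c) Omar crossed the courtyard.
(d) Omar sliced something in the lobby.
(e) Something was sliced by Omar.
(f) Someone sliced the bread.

(b), (d), (e), (f)

(a) Not entailed — Omar sliced the bread, not the courtyard; the courtyard belongs to the crossing event.
(b) Entailed — dropping 'in the lobby' leaves a sub-description the original still satisfies.
(c) Not entailed — 'was crossing' is progressive on an accomplishment; it does not entail the completed 'crossed'.
(d) Entailed — the original entails any weakening of itself; this just generalizes the patient.
(e) Entailed — the original entails any weakening of itself; this just drops 'in the lobby' and generalizes the patient.
(f) Entailed — every conjunct here is already in the original slicing event.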